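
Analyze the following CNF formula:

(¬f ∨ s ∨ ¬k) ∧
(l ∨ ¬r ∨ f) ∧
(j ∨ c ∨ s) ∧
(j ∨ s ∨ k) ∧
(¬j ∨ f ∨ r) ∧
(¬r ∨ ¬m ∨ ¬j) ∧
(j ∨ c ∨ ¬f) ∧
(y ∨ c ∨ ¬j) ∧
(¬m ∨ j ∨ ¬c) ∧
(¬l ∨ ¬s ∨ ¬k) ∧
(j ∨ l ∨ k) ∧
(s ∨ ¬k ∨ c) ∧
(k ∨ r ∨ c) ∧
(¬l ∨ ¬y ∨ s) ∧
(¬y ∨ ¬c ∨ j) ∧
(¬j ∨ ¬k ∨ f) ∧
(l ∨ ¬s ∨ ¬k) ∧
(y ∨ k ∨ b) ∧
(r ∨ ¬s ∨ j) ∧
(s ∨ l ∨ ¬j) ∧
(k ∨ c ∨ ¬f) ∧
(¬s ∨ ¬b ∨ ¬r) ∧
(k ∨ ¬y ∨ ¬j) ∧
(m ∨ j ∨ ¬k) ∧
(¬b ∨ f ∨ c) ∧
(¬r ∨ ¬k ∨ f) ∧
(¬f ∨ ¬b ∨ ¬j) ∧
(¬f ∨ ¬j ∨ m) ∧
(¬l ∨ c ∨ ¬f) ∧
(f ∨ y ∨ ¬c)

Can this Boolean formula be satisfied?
Yes

Yes, the formula is satisfiable.

One satisfying assignment is: m=False, j=False, s=True, k=False, c=False, b=False, f=False, l=True, r=True, y=True

Verification: With this assignment, all 30 clauses evaluate to true.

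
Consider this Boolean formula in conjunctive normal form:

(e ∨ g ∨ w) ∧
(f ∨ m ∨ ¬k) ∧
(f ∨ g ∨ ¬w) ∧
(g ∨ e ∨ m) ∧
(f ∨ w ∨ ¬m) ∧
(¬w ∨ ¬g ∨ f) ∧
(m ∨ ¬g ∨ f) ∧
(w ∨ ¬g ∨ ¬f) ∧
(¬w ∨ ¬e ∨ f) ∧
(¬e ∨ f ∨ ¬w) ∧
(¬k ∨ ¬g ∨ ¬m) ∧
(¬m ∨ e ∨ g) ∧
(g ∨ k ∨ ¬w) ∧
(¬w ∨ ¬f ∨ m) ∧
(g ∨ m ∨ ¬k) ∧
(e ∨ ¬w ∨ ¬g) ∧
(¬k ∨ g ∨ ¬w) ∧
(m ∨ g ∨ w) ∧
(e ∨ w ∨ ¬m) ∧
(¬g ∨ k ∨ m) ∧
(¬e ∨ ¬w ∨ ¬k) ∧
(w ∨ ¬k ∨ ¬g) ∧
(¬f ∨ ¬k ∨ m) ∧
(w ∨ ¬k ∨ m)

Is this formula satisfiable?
Yes

Yes, the formula is satisfiable.

One satisfying assignment is: g=False, m=True, e=True, k=True, w=False, f=True

Verification: With this assignment, all 24 clauses evaluate to true.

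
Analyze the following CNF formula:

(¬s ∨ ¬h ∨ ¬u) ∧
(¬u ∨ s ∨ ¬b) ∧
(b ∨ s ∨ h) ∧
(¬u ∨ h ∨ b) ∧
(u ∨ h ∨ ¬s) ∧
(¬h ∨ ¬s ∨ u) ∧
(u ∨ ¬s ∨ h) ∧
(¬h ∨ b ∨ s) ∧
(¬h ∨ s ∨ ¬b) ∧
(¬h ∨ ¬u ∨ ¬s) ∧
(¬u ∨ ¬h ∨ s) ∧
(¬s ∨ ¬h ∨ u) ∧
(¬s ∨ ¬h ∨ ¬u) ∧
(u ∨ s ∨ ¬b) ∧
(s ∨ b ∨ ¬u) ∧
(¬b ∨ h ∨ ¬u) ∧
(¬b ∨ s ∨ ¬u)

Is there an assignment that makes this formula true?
No

No, the formula is not satisfiable.

No assignment of truth values to the variables can make all 17 clauses true simultaneously.

The formula is UNSAT (unsatisfiable).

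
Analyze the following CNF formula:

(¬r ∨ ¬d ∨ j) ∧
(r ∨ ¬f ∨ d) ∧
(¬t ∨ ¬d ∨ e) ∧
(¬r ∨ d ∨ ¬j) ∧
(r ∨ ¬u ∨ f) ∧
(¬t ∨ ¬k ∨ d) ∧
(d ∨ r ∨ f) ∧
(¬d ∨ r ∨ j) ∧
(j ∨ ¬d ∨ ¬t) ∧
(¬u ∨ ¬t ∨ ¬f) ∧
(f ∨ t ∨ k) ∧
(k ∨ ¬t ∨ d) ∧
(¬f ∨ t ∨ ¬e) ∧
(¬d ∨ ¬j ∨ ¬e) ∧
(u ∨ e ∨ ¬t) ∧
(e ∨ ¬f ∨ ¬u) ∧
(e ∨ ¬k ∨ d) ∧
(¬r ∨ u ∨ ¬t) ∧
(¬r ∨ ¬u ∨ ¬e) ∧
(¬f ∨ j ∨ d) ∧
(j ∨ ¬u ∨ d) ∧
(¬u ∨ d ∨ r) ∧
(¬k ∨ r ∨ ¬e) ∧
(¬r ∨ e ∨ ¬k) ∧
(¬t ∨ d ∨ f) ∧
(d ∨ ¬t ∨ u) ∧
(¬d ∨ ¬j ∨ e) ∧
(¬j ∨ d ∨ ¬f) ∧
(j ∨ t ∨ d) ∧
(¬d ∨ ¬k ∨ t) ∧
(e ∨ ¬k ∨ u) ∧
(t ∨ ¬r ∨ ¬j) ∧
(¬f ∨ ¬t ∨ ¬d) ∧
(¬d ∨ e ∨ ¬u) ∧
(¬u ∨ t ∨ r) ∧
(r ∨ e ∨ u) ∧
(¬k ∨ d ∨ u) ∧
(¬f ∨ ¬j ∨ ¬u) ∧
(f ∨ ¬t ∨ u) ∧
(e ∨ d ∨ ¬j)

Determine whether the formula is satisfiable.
No

No, the formula is not satisfiable.

No assignment of truth values to the variables can make all 40 clauses true simultaneously.

The formula is UNSAT (unsatisfiable).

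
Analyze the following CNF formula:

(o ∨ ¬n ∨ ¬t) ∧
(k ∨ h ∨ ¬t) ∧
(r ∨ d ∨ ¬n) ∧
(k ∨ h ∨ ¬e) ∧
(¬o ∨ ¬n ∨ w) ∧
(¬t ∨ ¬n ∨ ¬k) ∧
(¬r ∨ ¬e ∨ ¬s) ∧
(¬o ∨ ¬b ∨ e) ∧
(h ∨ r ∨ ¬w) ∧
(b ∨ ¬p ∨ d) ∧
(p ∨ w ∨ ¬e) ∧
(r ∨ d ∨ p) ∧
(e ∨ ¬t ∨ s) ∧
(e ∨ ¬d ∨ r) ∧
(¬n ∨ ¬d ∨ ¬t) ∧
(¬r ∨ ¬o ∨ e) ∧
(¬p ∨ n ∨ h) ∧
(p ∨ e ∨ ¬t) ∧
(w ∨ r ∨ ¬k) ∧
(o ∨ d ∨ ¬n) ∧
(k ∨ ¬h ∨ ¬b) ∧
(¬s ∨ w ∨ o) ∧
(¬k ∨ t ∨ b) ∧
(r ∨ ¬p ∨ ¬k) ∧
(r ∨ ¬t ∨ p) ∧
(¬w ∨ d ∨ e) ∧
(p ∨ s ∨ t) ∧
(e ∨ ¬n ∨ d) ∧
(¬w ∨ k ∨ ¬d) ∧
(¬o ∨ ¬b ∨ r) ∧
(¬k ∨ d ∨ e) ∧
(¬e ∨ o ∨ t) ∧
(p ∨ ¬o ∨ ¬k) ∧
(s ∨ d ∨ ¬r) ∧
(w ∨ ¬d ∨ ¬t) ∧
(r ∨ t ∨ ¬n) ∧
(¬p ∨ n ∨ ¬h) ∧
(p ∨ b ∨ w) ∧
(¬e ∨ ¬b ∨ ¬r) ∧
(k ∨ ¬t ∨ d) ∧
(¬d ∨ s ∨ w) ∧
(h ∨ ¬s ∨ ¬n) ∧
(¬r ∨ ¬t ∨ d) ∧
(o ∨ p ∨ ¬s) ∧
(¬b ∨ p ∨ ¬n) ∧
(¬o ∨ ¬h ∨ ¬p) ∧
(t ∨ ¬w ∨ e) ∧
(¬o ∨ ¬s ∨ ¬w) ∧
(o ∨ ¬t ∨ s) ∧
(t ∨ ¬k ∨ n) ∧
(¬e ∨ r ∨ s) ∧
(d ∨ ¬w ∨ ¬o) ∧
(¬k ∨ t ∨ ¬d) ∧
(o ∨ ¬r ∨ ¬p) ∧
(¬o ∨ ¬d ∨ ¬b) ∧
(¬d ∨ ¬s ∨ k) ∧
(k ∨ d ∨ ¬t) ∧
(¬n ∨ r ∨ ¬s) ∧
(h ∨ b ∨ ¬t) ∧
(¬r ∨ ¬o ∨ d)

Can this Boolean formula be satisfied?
No

No, the formula is not satisfiable.

No assignment of truth values to the variables can make all 60 clauses true simultaneously.

The formula is UNSAT (unsatisfiable).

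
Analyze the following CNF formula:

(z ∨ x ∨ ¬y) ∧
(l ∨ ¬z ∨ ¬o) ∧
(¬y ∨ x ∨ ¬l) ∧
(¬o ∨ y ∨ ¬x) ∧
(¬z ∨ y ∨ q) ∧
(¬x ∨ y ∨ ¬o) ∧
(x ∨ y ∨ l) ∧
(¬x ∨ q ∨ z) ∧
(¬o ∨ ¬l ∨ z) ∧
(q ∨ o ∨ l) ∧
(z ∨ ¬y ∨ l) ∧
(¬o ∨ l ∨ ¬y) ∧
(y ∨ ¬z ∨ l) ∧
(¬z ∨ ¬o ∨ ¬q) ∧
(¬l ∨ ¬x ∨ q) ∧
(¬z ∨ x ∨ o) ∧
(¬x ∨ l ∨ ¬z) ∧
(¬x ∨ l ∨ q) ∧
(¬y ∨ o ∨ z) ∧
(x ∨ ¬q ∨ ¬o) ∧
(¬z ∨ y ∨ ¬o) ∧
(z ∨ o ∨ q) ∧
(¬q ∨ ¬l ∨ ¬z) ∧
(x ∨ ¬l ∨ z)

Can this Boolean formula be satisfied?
Yes

Yes, the formula is satisfiable.

One satisfying assignment is: y=False, q=True, z=False, x=True, l=False, o=False

Verification: With this assignment, all 24 clauses evaluate to true.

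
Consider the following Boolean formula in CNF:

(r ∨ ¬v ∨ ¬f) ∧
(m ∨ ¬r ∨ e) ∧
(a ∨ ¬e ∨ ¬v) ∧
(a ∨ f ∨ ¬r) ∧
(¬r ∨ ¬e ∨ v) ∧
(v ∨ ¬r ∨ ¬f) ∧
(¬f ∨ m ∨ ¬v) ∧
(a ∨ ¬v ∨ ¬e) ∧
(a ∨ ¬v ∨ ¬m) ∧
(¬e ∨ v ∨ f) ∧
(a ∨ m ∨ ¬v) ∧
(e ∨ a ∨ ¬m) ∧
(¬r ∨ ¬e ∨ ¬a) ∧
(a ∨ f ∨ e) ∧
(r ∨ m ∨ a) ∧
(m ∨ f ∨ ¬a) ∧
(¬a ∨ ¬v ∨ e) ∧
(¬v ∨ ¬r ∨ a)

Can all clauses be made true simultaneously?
Yes

Yes, the formula is satisfiable.

One satisfying assignment is: e=False, a=True, f=True, r=False, m=False, v=False

Verification: With this assignment, all 18 clauses evaluate to true.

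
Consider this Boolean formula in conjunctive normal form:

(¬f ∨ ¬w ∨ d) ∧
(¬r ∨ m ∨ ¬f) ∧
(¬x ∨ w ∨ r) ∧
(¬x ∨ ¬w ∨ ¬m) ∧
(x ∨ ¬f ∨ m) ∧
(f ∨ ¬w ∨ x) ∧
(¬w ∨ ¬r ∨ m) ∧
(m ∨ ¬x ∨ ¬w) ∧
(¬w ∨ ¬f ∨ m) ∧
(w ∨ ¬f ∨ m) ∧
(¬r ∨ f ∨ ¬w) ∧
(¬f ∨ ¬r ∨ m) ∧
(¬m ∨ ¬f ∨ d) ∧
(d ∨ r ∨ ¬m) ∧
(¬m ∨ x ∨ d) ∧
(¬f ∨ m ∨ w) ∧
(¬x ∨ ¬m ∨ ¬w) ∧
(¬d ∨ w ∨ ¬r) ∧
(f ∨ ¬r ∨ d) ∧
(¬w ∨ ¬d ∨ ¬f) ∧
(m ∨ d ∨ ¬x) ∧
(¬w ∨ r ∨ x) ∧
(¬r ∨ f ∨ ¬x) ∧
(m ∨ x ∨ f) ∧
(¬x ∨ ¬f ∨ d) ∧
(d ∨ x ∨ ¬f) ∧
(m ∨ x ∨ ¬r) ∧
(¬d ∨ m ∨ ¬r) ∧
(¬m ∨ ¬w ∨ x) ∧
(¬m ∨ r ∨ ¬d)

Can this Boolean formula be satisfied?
No

No, the formula is not satisfiable.

No assignment of truth values to the variables can make all 30 clauses true simultaneously.

The formula is UNSAT (unsatisfiable).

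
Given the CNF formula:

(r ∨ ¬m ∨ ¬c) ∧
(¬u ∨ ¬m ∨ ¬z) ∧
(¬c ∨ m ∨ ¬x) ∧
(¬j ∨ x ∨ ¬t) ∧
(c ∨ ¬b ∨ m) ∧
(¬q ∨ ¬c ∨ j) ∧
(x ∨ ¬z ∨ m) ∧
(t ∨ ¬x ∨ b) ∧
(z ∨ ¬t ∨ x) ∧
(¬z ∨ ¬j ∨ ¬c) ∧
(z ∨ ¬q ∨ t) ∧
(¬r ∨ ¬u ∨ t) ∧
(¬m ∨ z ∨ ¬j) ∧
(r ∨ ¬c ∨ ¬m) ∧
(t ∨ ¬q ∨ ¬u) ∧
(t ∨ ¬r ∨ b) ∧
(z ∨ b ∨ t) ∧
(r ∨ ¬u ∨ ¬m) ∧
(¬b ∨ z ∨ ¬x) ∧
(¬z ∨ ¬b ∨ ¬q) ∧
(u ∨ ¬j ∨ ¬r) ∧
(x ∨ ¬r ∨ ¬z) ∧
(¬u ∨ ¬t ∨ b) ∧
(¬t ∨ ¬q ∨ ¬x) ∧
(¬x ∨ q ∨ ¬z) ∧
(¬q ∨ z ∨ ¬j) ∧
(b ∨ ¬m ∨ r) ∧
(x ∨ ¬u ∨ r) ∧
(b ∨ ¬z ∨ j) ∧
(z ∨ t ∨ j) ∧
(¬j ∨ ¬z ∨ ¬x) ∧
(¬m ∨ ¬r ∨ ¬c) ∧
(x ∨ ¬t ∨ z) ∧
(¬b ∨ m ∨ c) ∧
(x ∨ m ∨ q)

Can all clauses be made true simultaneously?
Yes

Yes, the formula is satisfiable.

One satisfying assignment is: q=False, m=True, j=False, r=False, u=False, t=False, c=False, b=True, z=True, x=False

Verification: With this assignment, all 35 clauses evaluate to true.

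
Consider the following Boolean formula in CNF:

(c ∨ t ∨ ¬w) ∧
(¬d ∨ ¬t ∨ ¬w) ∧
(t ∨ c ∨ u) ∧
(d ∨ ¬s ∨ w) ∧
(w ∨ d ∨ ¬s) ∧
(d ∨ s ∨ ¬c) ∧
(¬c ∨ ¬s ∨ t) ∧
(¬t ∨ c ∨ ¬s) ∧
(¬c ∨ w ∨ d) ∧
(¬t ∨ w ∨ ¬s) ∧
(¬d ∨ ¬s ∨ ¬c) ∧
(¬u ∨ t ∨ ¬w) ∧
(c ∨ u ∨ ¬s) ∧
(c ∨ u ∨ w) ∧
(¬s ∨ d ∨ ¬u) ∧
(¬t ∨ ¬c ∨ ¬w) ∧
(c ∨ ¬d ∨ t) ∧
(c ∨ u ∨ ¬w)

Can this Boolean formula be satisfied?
Yes

Yes, the formula is satisfiable.

One satisfying assignment is: w=True, c=True, d=True, t=False, u=False, s=False

Verification: With this assignment, all 18 clauses evaluate to true.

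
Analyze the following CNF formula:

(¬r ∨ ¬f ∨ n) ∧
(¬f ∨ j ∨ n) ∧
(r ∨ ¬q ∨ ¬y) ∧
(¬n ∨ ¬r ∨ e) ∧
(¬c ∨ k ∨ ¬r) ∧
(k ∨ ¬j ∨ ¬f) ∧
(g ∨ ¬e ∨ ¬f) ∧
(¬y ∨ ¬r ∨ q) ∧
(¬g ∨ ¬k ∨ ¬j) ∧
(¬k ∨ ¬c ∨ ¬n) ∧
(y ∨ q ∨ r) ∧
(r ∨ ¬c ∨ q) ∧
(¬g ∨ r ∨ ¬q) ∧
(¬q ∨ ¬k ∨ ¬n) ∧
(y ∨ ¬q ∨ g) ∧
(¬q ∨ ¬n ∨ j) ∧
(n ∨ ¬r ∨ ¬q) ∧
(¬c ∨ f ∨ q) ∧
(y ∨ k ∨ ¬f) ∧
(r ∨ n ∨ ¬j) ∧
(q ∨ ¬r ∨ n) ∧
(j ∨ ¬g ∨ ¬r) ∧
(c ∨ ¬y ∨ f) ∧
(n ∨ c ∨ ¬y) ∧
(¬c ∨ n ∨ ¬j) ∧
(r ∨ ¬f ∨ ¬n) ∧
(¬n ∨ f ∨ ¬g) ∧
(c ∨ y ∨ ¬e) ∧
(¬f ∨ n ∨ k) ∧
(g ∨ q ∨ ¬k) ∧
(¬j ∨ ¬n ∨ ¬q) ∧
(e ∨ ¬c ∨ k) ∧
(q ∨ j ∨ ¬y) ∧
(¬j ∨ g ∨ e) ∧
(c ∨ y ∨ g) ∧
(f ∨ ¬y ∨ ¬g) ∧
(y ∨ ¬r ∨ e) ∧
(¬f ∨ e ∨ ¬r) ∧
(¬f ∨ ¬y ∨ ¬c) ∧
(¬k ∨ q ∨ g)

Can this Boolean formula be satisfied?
No

No, the formula is not satisfiable.

No assignment of truth values to the variables can make all 40 clauses true simultaneously.

The formula is UNSAT (unsatisfiable).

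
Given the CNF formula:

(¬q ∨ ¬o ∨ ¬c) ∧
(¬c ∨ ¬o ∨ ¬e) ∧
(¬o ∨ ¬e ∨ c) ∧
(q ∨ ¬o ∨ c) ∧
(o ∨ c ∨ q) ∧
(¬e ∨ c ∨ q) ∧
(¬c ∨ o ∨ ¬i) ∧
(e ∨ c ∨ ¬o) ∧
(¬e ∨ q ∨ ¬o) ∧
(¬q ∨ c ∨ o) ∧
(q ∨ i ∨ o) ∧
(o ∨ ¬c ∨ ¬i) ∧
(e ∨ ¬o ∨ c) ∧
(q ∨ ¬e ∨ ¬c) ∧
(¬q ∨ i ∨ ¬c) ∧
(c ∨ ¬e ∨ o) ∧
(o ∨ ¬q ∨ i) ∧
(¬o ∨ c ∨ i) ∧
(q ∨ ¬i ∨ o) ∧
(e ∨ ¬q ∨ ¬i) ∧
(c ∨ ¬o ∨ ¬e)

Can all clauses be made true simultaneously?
Yes

Yes, the formula is satisfiable.

One satisfying assignment is: i=False, q=False, o=True, e=False, c=True

Verification: With this assignment, all 21 clauses evaluate to true.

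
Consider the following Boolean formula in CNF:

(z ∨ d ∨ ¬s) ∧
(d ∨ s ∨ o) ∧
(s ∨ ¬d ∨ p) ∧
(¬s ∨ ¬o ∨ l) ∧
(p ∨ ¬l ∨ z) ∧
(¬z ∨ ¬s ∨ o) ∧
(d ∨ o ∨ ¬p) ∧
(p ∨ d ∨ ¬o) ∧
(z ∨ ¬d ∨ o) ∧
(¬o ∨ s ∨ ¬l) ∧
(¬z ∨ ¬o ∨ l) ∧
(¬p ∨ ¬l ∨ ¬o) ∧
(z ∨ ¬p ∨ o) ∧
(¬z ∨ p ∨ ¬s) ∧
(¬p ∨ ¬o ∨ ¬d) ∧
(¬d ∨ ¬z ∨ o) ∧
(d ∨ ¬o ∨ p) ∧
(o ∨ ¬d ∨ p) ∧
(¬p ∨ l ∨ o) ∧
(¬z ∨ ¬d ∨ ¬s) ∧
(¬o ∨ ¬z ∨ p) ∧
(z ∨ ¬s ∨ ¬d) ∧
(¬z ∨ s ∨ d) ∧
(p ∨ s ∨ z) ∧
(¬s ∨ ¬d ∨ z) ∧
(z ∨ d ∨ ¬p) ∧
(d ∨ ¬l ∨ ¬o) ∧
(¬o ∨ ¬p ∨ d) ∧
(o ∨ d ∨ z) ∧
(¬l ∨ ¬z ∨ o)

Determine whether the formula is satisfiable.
No

No, the formula is not satisfiable.

No assignment of truth values to the variables can make all 30 clauses true simultaneously.

The formula is UNSAT (unsatisfiable).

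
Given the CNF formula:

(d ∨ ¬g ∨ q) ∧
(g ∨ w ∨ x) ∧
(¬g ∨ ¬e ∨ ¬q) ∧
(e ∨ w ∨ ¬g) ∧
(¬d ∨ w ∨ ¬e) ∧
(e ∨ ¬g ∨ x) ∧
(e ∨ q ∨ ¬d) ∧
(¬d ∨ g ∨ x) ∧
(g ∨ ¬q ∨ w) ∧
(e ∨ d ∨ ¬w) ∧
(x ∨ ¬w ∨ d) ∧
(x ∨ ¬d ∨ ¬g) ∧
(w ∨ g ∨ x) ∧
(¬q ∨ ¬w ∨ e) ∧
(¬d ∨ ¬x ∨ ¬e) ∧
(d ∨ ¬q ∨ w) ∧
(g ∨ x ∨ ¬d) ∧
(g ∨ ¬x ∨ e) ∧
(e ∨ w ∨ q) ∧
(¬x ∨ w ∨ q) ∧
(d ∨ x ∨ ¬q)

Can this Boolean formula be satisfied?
Yes

Yes, the formula is satisfiable.

One satisfying assignment is: g=False, w=True, d=False, x=True, e=True, q=False

Verification: With this assignment, all 21 clauses evaluate to true.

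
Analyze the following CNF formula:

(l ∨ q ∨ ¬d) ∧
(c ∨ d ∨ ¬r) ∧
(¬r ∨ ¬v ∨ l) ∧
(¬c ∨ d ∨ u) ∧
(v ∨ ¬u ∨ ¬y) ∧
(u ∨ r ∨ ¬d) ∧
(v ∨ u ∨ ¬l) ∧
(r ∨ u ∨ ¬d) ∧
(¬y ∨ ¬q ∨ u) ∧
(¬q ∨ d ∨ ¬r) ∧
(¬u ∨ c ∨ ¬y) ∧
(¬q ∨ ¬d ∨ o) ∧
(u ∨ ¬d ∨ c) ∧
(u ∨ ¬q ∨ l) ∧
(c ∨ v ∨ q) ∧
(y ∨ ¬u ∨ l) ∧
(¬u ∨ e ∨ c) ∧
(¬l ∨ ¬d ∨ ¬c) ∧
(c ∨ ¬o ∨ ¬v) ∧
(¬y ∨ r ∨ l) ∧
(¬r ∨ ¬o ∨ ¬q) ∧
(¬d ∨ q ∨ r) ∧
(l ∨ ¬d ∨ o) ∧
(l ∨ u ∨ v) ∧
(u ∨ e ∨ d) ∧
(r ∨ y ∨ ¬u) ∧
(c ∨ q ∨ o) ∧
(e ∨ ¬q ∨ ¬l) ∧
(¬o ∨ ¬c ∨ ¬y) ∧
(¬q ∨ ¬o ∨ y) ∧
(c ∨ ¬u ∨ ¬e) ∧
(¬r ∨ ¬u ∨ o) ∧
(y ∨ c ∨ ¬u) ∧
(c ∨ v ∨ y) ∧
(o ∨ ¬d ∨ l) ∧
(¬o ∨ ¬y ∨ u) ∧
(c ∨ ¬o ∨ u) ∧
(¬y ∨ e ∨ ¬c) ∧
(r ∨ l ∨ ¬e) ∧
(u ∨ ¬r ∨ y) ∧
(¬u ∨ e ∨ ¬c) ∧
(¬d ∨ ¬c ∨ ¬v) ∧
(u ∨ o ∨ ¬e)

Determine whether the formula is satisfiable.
Yes

Yes, the formula is satisfiable.

One satisfying assignment is: d=False, y=False, r=True, q=False, u=True, c=True, v=False, o=True, e=True, l=True

Verification: With this assignment, all 43 clauses evaluate to true.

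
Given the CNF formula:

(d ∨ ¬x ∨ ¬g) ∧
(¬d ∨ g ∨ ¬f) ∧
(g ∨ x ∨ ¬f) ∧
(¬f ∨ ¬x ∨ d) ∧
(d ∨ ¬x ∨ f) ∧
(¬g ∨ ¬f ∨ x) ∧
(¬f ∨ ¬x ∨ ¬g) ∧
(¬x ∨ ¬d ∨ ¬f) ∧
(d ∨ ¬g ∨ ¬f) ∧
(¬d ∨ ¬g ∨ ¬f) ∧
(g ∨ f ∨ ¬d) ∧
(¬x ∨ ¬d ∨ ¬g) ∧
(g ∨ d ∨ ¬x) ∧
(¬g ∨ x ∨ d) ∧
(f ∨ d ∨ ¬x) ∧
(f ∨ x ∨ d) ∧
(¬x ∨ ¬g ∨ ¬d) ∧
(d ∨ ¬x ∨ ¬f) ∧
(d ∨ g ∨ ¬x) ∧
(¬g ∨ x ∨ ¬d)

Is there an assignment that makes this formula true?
No

No, the formula is not satisfiable.

No assignment of truth values to the variables can make all 20 clauses true simultaneously.

The formula is UNSAT (unsatisfiable).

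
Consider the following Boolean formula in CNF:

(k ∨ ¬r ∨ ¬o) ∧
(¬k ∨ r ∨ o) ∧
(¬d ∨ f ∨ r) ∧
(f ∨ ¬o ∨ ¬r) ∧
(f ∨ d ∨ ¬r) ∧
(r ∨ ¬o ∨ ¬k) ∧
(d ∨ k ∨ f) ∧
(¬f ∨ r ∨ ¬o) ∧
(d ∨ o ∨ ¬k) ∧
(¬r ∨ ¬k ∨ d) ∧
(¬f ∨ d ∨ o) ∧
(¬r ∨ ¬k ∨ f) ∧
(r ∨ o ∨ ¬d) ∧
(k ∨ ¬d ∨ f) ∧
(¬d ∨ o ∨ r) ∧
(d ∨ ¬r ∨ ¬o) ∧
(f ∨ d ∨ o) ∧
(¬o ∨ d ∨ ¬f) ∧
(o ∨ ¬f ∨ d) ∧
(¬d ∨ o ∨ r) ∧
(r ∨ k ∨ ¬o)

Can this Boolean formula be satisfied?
Yes

Yes, the formula is satisfiable.

One satisfying assignment is: d=True, o=False, r=True, f=True, k=False

Verification: With this assignment, all 21 clauses evaluate to true.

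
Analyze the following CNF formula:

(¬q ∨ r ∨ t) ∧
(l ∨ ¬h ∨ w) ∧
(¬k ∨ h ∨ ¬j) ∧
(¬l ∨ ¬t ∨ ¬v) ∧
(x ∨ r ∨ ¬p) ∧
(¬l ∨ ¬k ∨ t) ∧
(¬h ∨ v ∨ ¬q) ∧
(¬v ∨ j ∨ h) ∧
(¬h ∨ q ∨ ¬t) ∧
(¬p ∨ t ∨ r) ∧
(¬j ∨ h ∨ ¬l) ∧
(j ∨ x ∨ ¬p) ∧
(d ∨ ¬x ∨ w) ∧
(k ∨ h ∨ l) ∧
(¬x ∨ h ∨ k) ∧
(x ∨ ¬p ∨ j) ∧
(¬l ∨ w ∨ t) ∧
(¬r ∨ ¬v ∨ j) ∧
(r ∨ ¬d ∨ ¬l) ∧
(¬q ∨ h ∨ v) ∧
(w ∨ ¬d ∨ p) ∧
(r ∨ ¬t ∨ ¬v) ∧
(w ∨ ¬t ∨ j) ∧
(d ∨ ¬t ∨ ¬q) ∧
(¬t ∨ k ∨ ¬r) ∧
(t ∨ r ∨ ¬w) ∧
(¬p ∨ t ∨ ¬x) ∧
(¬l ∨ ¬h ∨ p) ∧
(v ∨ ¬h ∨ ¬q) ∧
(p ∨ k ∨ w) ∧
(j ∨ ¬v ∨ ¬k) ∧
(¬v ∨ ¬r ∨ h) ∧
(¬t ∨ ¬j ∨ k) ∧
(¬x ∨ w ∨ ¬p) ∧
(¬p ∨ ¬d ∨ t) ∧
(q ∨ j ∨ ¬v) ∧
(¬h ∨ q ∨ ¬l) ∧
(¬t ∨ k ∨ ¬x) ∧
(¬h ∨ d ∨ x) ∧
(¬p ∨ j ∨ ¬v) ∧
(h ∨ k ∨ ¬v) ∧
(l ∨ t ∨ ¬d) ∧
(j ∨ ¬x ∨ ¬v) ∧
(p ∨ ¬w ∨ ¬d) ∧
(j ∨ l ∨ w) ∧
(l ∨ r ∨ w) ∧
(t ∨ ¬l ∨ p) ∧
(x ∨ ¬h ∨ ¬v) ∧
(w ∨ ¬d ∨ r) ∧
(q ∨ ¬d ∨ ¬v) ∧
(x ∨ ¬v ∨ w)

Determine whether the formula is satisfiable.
Yes

Yes, the formula is satisfiable.

One satisfying assignment is: q=False, w=True, p=False, v=False, k=False, x=False, r=False, l=True, h=False, t=True, j=False, d=False

Verification: With this assignment, all 51 clauses evaluate to true.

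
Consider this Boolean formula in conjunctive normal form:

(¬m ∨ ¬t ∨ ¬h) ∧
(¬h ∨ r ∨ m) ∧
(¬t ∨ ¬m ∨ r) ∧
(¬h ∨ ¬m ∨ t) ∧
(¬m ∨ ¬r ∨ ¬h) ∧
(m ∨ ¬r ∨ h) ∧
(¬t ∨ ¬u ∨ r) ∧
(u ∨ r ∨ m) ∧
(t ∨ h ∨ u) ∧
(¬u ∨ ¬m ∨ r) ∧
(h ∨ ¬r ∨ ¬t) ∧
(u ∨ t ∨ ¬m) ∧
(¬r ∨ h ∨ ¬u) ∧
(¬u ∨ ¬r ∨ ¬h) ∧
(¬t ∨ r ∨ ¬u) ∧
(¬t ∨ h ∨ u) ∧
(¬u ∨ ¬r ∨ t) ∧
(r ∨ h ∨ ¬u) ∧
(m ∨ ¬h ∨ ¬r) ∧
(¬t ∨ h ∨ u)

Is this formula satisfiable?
No

No, the formula is not satisfiable.

No assignment of truth values to the variables can make all 20 clauses true simultaneously.

The formula is UNSAT (unsatisfiable).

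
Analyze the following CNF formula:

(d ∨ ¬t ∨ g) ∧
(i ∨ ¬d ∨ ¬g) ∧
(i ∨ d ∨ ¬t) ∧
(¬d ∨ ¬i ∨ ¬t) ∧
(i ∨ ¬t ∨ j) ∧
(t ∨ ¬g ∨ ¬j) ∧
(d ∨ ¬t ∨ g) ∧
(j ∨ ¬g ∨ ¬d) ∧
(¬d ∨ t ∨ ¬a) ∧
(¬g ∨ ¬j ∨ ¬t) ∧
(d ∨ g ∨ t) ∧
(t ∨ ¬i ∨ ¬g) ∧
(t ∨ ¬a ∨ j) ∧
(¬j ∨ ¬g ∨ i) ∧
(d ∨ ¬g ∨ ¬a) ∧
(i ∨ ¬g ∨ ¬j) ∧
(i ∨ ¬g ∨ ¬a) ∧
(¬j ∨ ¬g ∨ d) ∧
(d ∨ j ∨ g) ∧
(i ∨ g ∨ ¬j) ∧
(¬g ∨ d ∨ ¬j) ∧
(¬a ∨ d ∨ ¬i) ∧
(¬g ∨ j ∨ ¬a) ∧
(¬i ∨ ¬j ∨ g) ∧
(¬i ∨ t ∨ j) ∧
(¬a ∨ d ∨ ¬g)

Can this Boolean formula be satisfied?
Yes

Yes, the formula is satisfiable.

One satisfying assignment is: a=False, i=False, j=False, g=True, t=False, d=False

Verification: With this assignment, all 26 clauses evaluate to true.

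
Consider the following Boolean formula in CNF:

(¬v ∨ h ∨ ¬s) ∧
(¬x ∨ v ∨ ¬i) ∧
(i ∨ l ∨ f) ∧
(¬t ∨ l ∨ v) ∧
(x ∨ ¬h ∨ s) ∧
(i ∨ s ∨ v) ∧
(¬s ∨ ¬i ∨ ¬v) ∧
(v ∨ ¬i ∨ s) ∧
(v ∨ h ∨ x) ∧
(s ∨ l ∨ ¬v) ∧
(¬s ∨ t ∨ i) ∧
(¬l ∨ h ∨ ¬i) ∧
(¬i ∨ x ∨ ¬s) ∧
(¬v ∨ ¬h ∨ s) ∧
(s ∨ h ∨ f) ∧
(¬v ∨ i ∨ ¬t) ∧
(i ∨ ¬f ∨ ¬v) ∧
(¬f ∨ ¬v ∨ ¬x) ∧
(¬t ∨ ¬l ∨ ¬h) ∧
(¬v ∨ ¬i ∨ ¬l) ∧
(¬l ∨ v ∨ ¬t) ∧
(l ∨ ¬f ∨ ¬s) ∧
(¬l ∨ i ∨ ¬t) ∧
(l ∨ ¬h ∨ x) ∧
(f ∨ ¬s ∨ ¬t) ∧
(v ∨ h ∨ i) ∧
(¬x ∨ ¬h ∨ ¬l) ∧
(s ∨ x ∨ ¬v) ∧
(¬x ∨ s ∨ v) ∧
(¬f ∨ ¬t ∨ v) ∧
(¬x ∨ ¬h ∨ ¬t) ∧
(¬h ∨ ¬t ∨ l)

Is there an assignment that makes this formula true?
No

No, the formula is not satisfiable.

No assignment of truth values to the variables can make all 32 clauses true simultaneously.

The formula is UNSAT (unsatisfiable).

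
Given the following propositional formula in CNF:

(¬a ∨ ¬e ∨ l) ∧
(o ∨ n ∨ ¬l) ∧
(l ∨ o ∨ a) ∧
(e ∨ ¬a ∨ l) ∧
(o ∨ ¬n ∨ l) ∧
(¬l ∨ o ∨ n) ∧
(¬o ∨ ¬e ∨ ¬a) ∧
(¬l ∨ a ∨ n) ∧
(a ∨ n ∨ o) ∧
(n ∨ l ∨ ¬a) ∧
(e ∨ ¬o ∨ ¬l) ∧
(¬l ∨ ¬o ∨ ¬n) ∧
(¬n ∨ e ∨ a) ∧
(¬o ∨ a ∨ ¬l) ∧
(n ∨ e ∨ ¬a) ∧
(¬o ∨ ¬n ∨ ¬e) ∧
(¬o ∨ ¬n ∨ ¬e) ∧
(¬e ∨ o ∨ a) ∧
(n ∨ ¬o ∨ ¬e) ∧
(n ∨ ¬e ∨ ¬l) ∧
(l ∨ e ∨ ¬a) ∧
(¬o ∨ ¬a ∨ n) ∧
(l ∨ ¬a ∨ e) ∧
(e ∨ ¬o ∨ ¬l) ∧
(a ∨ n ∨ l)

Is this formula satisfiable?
Yes

Yes, the formula is satisfiable.

One satisfying assignment is: n=True, a=True, e=True, o=False, l=True

Verification: With this assignment, all 25 clauses evaluate to true.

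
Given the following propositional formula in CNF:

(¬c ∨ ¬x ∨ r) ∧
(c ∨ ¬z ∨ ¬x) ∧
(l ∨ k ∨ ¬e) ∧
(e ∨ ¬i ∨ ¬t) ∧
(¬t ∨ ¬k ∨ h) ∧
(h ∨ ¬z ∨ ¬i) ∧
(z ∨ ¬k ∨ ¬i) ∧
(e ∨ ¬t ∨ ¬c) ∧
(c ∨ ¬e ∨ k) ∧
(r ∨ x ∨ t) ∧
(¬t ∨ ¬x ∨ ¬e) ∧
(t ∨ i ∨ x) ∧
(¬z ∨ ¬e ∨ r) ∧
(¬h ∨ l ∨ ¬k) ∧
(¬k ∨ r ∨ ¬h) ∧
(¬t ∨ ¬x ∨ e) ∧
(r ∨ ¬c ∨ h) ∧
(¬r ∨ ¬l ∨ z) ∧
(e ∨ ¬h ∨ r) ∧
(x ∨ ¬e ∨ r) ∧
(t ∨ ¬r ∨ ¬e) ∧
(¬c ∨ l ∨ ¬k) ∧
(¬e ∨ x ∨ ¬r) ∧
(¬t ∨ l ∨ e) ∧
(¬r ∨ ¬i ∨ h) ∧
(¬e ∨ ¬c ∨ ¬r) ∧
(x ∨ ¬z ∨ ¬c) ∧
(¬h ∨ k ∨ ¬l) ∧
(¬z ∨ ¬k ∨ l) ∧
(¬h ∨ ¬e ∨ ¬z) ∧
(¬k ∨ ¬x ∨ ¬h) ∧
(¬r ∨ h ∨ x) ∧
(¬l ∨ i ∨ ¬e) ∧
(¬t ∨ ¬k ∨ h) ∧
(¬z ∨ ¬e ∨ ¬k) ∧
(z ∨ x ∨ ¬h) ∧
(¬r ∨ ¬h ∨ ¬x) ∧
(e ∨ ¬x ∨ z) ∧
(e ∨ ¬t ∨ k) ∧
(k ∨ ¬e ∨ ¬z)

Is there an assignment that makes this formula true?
Yes

Yes, the formula is satisfiable.

One satisfying assignment is: l=False, k=False, t=False, r=True, i=False, c=True, e=False, h=False, x=True, z=True

Verification: With this assignment, all 40 clauses evaluate to true.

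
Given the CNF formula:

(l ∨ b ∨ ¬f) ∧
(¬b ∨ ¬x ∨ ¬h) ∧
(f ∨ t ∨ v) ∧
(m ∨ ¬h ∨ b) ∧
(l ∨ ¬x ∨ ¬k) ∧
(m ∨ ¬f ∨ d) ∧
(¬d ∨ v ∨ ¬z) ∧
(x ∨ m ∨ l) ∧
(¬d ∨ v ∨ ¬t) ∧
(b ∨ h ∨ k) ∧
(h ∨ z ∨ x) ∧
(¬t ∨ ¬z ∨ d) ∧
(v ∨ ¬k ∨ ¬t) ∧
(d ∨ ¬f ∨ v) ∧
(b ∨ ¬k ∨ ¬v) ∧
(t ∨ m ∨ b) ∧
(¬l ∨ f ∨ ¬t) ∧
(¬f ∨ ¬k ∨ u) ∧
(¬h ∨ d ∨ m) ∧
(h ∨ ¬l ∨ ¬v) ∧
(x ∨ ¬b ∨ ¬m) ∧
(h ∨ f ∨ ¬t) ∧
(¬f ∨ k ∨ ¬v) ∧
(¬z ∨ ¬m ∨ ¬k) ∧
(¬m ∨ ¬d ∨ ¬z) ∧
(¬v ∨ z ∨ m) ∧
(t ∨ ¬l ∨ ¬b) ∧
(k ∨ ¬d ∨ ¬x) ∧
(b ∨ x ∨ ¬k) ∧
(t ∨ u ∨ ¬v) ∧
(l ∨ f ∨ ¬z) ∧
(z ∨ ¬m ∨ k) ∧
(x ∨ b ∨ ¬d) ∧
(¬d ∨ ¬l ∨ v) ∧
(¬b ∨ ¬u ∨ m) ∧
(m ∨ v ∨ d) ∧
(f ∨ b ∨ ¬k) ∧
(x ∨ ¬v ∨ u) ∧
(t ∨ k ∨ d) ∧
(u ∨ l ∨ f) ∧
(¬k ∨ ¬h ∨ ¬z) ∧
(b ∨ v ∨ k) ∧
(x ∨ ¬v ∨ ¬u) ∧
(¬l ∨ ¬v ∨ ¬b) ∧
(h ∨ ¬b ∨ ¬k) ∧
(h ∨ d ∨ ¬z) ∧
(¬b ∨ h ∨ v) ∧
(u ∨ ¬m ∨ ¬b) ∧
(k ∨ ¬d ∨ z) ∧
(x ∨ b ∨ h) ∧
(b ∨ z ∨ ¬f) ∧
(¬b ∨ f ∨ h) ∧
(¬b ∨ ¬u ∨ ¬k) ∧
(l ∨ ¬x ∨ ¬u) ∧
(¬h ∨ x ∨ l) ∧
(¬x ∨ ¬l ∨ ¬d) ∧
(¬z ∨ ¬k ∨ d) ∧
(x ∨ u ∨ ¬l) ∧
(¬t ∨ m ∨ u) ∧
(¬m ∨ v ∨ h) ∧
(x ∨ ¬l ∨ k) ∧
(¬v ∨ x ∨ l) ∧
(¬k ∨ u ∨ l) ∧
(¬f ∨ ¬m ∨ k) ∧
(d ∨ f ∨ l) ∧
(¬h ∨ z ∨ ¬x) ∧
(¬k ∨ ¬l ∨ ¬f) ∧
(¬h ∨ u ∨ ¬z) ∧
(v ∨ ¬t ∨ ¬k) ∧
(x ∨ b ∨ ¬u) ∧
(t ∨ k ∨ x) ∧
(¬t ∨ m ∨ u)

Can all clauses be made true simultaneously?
No

No, the formula is not satisfiable.

No assignment of truth values to the variables can make all 72 clauses true simultaneously.

The formula is UNSAT (unsatisfiable).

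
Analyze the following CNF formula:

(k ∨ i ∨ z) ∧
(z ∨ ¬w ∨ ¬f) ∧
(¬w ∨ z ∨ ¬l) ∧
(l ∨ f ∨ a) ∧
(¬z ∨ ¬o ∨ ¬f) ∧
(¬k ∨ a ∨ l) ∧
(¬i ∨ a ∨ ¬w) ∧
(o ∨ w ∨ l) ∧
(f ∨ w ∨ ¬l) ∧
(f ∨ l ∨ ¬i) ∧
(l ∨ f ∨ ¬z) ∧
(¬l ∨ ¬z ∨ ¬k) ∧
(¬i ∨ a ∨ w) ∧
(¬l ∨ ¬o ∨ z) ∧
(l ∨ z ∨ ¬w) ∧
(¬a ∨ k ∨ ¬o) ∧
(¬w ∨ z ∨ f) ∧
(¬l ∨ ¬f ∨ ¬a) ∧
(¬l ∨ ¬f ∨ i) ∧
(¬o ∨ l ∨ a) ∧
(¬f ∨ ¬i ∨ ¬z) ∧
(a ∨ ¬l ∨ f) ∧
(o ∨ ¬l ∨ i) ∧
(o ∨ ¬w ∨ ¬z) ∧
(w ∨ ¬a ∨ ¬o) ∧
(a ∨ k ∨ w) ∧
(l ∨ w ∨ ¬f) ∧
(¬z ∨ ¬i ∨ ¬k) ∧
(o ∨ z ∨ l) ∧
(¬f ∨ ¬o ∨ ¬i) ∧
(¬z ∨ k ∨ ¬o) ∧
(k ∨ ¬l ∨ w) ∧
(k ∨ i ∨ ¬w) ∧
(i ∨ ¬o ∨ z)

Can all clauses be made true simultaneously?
No

No, the formula is not satisfiable.

No assignment of truth values to the variables can make all 34 clauses true simultaneously.

The formula is UNSAT (unsatisfiable).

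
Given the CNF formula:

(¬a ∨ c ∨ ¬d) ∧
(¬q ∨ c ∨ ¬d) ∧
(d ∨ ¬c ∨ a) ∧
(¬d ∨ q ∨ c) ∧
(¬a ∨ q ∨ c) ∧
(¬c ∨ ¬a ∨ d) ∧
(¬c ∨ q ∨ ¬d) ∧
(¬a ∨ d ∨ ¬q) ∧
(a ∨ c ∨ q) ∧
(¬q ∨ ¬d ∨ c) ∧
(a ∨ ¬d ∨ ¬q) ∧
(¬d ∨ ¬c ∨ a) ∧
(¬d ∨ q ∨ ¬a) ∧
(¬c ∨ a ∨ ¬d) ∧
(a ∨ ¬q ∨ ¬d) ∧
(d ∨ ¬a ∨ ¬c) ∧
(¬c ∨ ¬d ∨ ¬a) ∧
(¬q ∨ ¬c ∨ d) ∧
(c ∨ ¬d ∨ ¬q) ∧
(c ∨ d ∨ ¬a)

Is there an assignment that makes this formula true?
Yes

Yes, the formula is satisfiable.

One satisfying assignment is: c=False, q=True, a=False, d=False

Verification: With this assignment, all 20 clauses evaluate to true.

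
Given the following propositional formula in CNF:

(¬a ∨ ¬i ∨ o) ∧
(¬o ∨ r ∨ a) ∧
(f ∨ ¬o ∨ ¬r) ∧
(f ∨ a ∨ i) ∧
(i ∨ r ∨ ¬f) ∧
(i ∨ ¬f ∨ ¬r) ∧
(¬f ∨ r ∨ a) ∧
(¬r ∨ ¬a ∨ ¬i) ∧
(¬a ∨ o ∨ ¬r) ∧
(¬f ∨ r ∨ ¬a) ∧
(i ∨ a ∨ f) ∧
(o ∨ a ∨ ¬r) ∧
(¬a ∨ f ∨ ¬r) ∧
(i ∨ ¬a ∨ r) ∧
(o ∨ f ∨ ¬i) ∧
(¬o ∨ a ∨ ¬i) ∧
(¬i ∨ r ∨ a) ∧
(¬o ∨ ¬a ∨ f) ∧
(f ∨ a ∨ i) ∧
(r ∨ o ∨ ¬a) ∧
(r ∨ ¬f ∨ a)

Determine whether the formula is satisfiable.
No

No, the formula is not satisfiable.

No assignment of truth values to the variables can make all 21 clauses true simultaneously.

The formula is UNSAT (unsatisfiable).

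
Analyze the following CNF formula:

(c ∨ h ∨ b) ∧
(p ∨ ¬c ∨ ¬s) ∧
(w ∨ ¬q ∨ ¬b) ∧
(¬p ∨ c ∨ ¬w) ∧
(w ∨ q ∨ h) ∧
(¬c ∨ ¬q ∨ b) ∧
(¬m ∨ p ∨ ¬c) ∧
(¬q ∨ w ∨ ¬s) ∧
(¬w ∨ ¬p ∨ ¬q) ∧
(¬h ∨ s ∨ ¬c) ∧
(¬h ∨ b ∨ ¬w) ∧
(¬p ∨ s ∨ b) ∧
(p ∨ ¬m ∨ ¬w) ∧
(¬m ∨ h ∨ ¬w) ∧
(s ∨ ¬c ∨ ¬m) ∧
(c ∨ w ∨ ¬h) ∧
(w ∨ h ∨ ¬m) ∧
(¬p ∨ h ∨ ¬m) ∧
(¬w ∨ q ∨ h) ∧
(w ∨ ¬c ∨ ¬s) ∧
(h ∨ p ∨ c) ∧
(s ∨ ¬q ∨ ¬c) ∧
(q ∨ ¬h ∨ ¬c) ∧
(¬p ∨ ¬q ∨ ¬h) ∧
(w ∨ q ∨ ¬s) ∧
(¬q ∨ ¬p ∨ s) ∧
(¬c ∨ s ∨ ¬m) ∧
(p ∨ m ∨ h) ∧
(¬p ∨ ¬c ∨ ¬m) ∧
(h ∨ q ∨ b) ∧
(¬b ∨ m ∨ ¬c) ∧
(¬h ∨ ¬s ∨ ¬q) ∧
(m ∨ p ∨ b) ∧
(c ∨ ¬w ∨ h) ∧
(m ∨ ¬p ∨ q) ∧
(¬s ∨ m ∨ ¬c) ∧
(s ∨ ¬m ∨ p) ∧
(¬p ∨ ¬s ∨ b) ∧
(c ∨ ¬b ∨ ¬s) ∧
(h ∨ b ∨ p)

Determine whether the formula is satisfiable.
Yes

Yes, the formula is satisfiable.

One satisfying assignment is: s=False, b=True, q=True, w=True, p=False, c=False, m=False, h=True

Verification: With this assignment, all 40 clauses evaluate to true.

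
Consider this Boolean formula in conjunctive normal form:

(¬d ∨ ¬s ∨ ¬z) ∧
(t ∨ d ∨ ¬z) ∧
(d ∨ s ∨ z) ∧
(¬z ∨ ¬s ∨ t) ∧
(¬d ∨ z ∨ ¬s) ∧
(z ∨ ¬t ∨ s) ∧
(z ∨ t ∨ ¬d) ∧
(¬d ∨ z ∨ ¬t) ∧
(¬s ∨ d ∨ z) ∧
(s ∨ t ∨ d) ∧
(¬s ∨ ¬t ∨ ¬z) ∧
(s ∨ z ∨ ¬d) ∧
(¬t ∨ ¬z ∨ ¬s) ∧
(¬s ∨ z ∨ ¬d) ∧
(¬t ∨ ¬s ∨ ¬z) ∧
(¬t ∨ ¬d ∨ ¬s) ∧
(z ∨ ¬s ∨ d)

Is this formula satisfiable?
Yes

Yes, the formula is satisfiable.

One satisfying assignment is: d=True, z=True, s=False, t=False

Verification: With this assignment, all 17 clauses evaluate to true.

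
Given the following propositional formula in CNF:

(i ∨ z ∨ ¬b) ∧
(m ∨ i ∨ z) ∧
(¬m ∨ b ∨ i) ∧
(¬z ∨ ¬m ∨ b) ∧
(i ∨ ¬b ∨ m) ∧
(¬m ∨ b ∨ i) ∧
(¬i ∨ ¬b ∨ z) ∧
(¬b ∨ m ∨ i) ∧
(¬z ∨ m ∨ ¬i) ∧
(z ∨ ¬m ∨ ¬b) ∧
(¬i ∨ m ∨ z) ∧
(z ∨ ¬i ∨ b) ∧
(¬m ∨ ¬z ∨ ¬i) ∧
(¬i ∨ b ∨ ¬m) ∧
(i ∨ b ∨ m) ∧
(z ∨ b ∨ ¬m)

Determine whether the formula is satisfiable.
Yes

Yes, the formula is satisfiable.

One satisfying assignment is: z=True, m=True, b=True, i=False

Verification: With this assignment, all 16 clauses evaluate to true.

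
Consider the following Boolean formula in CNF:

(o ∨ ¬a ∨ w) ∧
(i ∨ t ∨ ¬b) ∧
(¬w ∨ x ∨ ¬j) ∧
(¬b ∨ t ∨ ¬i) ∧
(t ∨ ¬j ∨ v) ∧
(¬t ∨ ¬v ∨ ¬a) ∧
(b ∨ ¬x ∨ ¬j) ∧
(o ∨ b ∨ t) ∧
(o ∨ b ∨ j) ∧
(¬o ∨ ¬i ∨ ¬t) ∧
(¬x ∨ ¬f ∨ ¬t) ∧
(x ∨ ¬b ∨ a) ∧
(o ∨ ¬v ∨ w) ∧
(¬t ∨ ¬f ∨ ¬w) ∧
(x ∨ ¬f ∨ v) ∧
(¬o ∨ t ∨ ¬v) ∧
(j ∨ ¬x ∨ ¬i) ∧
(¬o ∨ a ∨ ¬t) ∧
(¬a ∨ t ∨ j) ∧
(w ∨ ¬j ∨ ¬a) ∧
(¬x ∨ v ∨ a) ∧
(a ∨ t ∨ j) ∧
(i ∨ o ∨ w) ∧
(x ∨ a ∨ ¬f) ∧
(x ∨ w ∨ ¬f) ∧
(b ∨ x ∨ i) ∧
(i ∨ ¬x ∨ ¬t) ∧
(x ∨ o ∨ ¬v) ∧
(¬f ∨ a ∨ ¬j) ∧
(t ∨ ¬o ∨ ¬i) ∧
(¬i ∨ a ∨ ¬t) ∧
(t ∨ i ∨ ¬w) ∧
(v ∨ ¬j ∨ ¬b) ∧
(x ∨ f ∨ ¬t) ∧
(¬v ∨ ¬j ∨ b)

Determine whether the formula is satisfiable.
No

No, the formula is not satisfiable.

No assignment of truth values to the variables can make all 35 clauses true simultaneously.

The formula is UNSAT (unsatisfiable).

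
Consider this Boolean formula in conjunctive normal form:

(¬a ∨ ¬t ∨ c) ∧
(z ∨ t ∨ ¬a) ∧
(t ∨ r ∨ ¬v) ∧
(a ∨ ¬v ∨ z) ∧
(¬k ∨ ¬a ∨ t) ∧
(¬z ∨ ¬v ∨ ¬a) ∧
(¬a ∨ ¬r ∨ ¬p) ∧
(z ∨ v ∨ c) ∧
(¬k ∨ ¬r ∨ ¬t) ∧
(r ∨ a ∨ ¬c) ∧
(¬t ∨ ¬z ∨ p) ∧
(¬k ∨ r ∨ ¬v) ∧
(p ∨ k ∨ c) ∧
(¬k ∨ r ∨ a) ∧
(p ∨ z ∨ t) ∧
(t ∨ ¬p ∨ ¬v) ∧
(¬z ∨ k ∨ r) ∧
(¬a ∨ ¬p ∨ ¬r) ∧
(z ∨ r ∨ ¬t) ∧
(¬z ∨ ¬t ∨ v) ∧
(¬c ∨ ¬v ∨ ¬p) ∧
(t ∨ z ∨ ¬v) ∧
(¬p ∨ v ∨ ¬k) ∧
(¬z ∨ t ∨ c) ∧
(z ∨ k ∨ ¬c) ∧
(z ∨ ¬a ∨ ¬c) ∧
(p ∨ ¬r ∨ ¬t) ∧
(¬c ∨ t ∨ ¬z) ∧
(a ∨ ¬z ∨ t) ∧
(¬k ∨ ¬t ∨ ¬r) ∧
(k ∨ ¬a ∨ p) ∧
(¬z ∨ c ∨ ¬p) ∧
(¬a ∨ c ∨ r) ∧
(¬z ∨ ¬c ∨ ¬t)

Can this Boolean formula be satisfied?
No

No, the formula is not satisfiable.

No assignment of truth values to the variables can make all 34 clauses true simultaneously.

The formula is UNSAT (unsatisfiable).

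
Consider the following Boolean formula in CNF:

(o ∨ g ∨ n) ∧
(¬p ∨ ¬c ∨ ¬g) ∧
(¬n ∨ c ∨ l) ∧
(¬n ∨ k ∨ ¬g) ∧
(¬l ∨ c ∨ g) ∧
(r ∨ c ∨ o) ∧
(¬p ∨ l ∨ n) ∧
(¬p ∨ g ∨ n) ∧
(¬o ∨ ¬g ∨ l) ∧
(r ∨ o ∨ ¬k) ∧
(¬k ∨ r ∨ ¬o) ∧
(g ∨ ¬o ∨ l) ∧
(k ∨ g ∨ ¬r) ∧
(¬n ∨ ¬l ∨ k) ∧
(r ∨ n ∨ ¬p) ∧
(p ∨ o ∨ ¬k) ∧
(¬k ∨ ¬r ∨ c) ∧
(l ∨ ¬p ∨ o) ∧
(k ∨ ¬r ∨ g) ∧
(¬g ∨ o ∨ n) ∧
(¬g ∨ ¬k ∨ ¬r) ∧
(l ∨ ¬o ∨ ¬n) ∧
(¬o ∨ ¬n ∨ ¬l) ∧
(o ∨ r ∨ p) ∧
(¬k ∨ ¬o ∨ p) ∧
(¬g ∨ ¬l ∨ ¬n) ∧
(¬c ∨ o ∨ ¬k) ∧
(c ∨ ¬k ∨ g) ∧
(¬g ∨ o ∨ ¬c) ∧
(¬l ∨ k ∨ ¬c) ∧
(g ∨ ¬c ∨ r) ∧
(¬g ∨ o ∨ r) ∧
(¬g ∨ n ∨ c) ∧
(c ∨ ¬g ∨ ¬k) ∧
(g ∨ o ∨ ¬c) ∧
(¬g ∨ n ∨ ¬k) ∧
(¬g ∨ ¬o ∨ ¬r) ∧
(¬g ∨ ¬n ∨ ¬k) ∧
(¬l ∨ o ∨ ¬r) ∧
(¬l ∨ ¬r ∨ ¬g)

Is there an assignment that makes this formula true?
No

No, the formula is not satisfiable.

No assignment of truth values to the variables can make all 40 clauses true simultaneously.

The formula is UNSAT (unsatisfiable).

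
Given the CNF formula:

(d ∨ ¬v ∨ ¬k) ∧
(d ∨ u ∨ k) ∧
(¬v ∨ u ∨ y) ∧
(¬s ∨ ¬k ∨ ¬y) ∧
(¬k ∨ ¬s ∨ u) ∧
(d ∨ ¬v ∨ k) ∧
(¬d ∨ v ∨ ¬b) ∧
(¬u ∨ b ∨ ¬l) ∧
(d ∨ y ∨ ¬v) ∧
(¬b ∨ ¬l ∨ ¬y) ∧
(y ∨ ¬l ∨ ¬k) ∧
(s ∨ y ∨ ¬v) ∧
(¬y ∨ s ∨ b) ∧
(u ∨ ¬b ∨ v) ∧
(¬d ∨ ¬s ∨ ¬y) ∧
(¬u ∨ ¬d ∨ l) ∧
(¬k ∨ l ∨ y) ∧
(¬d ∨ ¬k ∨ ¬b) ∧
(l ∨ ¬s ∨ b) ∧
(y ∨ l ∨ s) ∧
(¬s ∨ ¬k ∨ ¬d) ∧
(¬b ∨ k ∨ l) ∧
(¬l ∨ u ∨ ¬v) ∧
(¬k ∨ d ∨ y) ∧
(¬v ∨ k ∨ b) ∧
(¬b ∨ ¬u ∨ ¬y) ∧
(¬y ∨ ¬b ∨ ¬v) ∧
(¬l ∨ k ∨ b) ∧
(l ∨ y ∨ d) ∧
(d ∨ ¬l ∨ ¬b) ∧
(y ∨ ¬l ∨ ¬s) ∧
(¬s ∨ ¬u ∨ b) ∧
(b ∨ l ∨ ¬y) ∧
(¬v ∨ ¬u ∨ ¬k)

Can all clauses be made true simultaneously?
No

No, the formula is not satisfiable.

No assignment of truth values to the variables can make all 34 clauses true simultaneously.

The formula is UNSAT (unsatisfiable).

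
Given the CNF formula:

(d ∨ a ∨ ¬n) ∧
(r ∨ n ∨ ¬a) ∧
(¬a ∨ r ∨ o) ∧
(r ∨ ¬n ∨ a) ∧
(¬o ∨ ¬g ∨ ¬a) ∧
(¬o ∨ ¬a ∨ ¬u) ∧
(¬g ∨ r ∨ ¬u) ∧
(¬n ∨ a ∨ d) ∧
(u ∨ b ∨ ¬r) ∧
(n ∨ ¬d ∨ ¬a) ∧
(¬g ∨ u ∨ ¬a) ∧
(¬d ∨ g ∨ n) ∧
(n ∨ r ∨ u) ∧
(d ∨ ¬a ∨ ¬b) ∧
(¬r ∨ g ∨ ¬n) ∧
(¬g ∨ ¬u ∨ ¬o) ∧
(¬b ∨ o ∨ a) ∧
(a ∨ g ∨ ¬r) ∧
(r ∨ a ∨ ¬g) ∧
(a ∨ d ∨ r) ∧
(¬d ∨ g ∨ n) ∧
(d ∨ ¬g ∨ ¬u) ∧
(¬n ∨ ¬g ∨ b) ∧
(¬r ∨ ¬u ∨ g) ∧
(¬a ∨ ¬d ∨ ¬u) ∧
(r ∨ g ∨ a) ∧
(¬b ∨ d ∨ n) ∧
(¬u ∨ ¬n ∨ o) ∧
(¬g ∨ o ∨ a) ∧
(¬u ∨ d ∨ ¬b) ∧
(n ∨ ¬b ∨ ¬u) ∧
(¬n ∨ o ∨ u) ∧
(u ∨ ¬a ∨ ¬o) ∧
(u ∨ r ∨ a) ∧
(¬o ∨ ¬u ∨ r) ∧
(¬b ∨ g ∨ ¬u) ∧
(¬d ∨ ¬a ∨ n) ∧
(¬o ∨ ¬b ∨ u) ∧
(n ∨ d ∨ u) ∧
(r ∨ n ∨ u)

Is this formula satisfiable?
No

No, the formula is not satisfiable.

No assignment of truth values to the variables can make all 40 clauses true simultaneously.

The formula is UNSAT (unsatisfiable).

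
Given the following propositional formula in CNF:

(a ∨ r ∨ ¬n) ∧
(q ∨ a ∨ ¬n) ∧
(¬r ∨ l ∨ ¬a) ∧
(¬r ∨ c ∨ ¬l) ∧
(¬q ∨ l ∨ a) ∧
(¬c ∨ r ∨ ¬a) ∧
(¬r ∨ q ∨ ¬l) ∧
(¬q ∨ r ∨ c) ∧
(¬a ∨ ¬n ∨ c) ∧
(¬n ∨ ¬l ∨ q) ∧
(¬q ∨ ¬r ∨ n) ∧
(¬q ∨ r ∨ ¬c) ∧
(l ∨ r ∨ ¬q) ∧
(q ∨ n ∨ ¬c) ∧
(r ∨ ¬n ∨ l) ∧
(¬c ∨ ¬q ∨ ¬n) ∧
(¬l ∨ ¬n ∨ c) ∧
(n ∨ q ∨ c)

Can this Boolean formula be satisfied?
No

No, the formula is not satisfiable.

No assignment of truth values to the variables can make all 18 clauses true simultaneously.

The formula is UNSAT (unsatisfiable).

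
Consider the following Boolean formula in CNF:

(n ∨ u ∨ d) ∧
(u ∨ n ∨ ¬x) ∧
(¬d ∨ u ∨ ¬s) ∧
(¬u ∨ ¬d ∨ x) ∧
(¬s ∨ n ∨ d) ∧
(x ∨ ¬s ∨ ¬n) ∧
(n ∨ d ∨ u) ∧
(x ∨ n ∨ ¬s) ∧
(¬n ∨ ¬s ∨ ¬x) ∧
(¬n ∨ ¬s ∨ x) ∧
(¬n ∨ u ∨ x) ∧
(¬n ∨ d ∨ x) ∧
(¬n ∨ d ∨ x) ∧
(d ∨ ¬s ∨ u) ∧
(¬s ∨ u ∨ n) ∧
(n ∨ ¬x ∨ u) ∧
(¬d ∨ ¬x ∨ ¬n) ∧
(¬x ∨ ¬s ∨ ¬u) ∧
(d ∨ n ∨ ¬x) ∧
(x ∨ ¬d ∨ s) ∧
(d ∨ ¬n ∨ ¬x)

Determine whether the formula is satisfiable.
Yes

Yes, the formula is satisfiable.

One satisfying assignment is: s=False, n=False, d=False, u=True, x=False

Verification: With this assignment, all 21 clauses evaluate to true.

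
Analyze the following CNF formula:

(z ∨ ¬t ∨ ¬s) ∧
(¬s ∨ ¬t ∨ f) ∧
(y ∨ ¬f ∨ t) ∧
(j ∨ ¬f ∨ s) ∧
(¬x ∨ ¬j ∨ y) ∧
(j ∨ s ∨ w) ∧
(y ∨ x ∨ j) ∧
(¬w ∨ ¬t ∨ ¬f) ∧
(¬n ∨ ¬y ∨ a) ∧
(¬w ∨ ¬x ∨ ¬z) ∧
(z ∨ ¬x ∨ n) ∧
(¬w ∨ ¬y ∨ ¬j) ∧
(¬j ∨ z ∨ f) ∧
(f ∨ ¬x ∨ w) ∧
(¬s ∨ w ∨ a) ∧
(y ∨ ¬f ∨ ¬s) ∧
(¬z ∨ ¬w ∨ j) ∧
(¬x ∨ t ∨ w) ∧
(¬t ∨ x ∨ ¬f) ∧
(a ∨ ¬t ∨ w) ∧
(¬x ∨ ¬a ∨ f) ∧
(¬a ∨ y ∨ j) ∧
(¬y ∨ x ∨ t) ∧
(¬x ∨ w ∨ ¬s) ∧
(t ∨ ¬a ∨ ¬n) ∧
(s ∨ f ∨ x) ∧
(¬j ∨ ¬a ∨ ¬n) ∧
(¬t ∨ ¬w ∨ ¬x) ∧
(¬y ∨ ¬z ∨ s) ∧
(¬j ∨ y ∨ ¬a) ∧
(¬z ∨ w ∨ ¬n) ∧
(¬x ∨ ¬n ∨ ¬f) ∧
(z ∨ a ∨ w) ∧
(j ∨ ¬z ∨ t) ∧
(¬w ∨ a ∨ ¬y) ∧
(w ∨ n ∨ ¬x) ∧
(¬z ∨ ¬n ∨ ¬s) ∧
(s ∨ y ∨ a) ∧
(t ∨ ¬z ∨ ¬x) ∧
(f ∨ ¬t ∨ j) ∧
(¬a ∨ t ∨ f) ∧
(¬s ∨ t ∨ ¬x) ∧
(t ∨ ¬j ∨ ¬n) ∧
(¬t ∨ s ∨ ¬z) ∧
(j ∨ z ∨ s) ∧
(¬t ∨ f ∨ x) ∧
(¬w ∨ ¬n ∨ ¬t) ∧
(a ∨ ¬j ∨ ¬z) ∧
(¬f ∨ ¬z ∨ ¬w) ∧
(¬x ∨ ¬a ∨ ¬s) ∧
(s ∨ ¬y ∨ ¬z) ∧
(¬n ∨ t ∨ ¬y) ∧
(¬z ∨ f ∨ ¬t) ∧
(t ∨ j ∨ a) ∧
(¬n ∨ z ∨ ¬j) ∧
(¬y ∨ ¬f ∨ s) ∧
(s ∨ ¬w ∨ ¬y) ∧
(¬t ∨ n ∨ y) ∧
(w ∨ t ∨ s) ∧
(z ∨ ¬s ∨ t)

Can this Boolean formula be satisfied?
No

No, the formula is not satisfiable.

No assignment of truth values to the variables can make all 60 clauses true simultaneously.

The formula is UNSAT (unsatisfiable).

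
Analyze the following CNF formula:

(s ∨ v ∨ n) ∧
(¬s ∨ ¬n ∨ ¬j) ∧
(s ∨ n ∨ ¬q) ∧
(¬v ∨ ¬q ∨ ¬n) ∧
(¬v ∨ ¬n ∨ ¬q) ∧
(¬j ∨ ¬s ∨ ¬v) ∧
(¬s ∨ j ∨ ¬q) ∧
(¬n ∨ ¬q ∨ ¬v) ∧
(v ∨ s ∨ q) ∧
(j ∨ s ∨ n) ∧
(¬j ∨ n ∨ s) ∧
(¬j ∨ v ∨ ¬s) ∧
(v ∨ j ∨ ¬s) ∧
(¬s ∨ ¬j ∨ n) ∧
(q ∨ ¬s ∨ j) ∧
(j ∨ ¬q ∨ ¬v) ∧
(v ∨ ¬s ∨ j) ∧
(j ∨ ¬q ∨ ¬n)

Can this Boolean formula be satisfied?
Yes

Yes, the formula is satisfiable.

One satisfying assignment is: v=True, s=False, j=False, q=False, n=True

Verification: With this assignment, all 18 clauses evaluate to true.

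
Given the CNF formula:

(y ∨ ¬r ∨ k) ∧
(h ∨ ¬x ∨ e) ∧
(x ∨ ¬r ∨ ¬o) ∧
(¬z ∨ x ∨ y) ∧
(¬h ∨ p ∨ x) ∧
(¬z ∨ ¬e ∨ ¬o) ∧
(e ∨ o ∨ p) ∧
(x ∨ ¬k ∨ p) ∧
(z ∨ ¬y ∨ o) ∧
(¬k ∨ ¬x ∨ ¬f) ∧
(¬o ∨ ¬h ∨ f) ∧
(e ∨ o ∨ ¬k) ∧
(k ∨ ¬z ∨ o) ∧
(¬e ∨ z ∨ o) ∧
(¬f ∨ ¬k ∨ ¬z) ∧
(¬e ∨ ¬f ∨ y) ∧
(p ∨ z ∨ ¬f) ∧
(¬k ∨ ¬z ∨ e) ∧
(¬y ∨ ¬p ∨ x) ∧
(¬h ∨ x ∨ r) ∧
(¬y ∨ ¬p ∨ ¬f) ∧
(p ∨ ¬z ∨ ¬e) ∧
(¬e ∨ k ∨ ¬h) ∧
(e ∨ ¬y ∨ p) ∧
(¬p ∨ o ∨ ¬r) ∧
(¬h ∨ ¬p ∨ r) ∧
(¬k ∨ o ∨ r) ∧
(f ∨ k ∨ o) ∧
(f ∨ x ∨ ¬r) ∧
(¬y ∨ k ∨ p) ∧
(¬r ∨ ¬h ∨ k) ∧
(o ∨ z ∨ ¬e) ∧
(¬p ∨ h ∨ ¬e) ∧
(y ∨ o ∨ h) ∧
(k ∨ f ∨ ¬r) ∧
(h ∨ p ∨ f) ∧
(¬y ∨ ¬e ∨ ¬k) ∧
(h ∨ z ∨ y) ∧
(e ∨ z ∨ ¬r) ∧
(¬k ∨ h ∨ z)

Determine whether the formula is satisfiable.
Yes

Yes, the formula is satisfiable.

One satisfying assignment is: o=True, k=False, y=False, r=False, e=False, p=False, x=True, z=True, h=True, f=True

Verification: With this assignment, all 40 clauses evaluate to true.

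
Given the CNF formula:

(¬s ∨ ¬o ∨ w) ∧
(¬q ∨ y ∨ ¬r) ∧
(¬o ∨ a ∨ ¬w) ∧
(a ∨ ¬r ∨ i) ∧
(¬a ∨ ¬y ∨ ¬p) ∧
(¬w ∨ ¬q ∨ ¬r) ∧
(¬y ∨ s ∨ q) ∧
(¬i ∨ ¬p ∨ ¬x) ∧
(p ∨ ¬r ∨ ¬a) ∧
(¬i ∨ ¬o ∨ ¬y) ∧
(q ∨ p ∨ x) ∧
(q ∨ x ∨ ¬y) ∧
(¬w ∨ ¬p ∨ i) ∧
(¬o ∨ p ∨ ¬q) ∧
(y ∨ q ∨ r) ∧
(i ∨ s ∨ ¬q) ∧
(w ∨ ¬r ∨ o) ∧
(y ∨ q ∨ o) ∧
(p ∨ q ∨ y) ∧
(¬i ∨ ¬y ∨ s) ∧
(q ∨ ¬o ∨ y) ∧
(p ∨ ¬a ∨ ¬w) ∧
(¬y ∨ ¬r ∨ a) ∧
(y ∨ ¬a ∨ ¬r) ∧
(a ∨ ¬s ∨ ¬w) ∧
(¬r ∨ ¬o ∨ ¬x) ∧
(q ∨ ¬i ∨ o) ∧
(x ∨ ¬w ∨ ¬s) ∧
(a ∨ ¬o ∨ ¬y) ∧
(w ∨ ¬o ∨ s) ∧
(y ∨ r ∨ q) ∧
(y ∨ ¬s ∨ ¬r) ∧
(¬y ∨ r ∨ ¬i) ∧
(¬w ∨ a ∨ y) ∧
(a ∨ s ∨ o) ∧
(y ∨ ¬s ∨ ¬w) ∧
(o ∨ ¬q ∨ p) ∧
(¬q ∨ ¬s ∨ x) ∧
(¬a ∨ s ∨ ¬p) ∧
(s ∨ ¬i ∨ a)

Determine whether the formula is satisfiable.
Yes

Yes, the formula is satisfiable.

One satisfying assignment is: w=False, x=True, o=False, q=True, y=False, s=True, p=True, a=False, i=False, r=False

Verification: With this assignment, all 40 clauses evaluate to true.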